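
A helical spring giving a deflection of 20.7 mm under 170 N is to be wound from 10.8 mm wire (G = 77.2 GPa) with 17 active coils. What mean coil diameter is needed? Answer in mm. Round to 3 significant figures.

98.0 mm

Required rate k = F/δ = 170/20.7 = 8.2126 N/mm
D = (Gd⁴/(8N_a·k))^(1/3) = (77.2×10³·10.8⁴/(8·17·8.2126))^(1/3)
  = (940361)^(1/3) = 97.9712 mm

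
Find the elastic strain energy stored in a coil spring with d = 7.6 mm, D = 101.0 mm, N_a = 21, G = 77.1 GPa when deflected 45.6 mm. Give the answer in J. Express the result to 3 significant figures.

1.55 J

k = Gd⁴/(8D³N_a) = (77.1×10³)(7.6⁴)/(8·101.0³·21) = 1.4861 N/mm
U = ½kδ² = 0.5 × 1.4861 × 45.6² = 1545 N·mm = 1.545 J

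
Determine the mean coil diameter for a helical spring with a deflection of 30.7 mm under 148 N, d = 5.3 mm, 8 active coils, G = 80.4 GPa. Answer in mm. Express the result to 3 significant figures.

59.0 mm

Required rate k = F/δ = 148/30.7 = 4.8208 N/mm
D = (Gd⁴/(8N_a·k))^(1/3) = (80.4×10³·5.3⁴/(8·8·4.8208))^(1/3)
  = (205616)^(1/3) = 59.0227 mm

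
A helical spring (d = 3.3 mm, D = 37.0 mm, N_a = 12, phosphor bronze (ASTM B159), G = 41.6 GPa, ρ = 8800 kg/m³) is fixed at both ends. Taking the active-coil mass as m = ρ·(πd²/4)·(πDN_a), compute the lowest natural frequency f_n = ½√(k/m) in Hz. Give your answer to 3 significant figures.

k = Gd⁴/(8D³N_a) = (41.6×10³)(3.3⁴)/(8·37.0³·12) = 1.0145 N/mm = 1014.5 N/m
Wire length L = πDN_a = π·37.0·12 = 1394.9 mm
m = ρ·(πd²/4)·L = 8800 × 8.553×10⁻⁶ m² × 1.3949 m = 0.10499 kg
f_n = ½√(k/m) = 0.5·√(1014.5/0.10499) = 0.5·√(9663.6) = 49.152 Hz

49.2 Hz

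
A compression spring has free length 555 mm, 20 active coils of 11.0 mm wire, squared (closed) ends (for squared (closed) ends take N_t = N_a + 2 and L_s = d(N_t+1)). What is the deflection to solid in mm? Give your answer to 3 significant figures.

302 mm

N_t = 22; L_s = 11.0·23 = 253 mm
δ_solid = L₀ − L_s = 555 − 253 = 302 mm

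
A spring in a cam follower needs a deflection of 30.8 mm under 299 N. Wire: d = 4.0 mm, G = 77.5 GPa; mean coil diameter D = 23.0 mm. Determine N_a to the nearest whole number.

Required rate k = F/δ = 299/30.8 = 9.7078 N/mm
N_a = Gd⁴/(8D³k) = (77.5×10³ × 4.0⁴)/(8 × 23.0³ × 9.7078)
    = 1.984e+07 / 944918 = 21 → 21 coils

21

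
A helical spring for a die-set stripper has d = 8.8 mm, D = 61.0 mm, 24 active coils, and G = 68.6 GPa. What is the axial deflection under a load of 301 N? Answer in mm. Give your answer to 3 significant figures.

31.9 mm

k = Gd⁴/(8D³N_a) = (68.6×10³)(8.8⁴)/(8·61.0³·24) = 9.4398 N/mm
δ = F/k = 301 / 9.4398 = 31.886 mm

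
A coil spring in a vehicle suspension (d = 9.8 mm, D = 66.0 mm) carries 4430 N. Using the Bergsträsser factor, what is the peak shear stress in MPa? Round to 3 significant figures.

Spring index C = D/d = 66.0/9.8 = 6.7347
K_B = (4C+2)/(4C−3) = 28.939/23.939 = 1.2089
τ₀ = 8FD/(πd³) = 8·4430·66.0/(π·9.8³) = 2.33904e+06/2956.8 = 791.06 MPa
τ_max = K·τ₀ = 1.2089 × 791.06 = 956.29 MPa

956 MPa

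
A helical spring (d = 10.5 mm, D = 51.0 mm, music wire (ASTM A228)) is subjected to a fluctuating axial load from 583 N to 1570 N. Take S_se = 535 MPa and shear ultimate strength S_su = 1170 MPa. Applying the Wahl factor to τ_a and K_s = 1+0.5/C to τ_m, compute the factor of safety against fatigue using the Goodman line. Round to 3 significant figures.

C = D/d = 51.0/10.5 = 4.8571; K_W = (4C−1)/(4C−4)+0.615/C = 1.3211; K_s = 1+0.5/C = 1.1029
F_a = (F_max−F_min)/2 = 493.5 N; F_m = (F_max+F_min)/2 = 1076.5 N
τ_a = K_W·8F_aD/(πd³) = 1.3211 × 55.364 = 73.14 MPa
τ_m = K_s·8F_mD/(πd³) = 1.1029 × 120.77 = 133.2 MPa
Goodman: 1/n_f = τ_a/S_se + τ_m/S_su = 73.14/535 + 133.2/1170 = 0.13671 + 0.11385 = 0.25056
n_f = 1/0.25056 = 3.991

3.99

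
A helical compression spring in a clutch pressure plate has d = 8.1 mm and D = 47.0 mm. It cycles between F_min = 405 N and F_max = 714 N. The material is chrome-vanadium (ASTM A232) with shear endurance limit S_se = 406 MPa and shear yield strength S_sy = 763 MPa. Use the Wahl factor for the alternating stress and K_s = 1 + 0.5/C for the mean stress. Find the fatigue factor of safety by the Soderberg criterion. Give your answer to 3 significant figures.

3.48

C = D/d = 47.0/8.1 = 5.8025; K_W = (4C−1)/(4C−4)+0.615/C = 1.2622; K_s = 1+0.5/C = 1.0862
F_a = (F_max−F_min)/2 = 154.5 N; F_m = (F_max+F_min)/2 = 559.5 N
τ_a = K_W·8F_aD/(πd³) = 1.2622 × 34.795 = 43.916 MPa
τ_m = K_s·8F_mD/(πd³) = 1.0862 × 126 = 136.86 MPa
Soderberg: 1/n_f = τ_a/S_se + τ_m/S_sy = 43.916/406 + 136.86/763 = 0.10817 + 0.17937 = 0.28754
n_f = 1/0.28754 = 3.478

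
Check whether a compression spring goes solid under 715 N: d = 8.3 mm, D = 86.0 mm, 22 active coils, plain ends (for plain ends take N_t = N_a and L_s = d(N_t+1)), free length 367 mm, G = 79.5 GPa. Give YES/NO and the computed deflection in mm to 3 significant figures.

YES, δ = 212 mm

k = Gd⁴/(8D³N_a) = (79.5×10³)(8.3⁴)/(8·86.0³·22) = 3.3703 N/mm
N_t = 22; L_s = 8.3·23 = 190.9 mm; δ_solid = L₀ − L_s = 367 − 190.9 = 176.1 mm
δ = F/k = 715/3.3703 = 212.15 mm
δ ≥ δ_solid → spring goes solid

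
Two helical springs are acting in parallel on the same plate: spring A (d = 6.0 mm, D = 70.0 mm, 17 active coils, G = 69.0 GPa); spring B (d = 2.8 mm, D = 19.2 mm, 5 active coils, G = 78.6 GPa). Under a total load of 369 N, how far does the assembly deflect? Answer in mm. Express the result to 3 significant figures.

19.4 mm

k_A = Gd⁴/(8D³N_a) = (69.0×10³)(6.0⁴)/(8·70.0³·17) = 1.917 N/mm
k_B = Gd⁴/(8D³N_a) = (78.6×10³)(2.8⁴)/(8·19.2³·5) = 17.064 N/mm
Parallel: k_eq = 1.917 + 17.064 = 18.981 N/mm
δ = F/k_eq = 369/18.981 = 19.44 mm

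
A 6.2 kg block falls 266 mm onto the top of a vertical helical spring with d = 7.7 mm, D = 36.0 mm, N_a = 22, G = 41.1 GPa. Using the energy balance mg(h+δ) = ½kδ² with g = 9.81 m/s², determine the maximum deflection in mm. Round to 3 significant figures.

k = Gd⁴/(8D³N_a) = (41.1×10³)(7.7⁴)/(8·36.0³·22) = 17.595 N/mm
W = mg = 6.2 × 9.81 = 60.822 N
½kδ² − Wδ − Wh = 0 → δ = (W + √(W² + 2kWh))/k
δ = (60.822 + √(3699.3 + 569321))/17.595 = (60.822 + 756.98)/17.595 = 46.48 mm

46.5 mm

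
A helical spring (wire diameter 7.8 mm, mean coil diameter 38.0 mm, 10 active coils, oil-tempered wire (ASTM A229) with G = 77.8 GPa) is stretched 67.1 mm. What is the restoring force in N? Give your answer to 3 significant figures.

4400 N

k = Gd⁴/(8D³N_a) = (77.8×10³)(7.8⁴)/(8·38.0³·10) = 65.602 N/mm
F = k·δ = 65.602 × 67.1 = 4401.9 N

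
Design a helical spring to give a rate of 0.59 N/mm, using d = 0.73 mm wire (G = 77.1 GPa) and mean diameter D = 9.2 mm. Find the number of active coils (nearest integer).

6

N_a = Gd⁴/(8D³k) = (77.1×10³ × 0.73⁴)/(8 × 9.2³ × 0.59)
    = 21895 / 3675.41 = 5.957 → 6 coils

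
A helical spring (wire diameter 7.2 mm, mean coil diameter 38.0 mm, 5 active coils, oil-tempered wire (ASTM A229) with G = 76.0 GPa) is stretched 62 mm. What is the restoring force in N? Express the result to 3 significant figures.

5770 N

k = Gd⁴/(8D³N_a) = (76.0×10³)(7.2⁴)/(8·38.0³·5) = 93.054 N/mm
F = k·δ = 93.054 × 62 = 5769.3 N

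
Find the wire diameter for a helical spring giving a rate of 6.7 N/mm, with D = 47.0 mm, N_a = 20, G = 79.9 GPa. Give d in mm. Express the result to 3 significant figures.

d = (8D³N_a·k / G)^(1/4) = (8·47.0³·20·6.7 / (79.9×10³))^0.25
  = (1393)^0.25 = 6.1092 mm

6.11 mm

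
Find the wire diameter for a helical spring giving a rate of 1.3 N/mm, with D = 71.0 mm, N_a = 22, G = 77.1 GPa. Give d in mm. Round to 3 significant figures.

d = (8D³N_a·k / G)^(1/4) = (8·71.0³·22·1.3 / (77.1×10³))^0.25
  = (1062.1)^0.25 = 5.7088 mm

5.71 mm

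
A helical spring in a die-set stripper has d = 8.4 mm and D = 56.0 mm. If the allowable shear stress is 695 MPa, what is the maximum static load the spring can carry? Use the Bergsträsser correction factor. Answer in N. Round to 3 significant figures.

2380 N

C = D/d = 56.0/8.4 = 6.6667
K_B = (4C+2)/(4C−3) = 28.667/23.667 = 1.2113
τ_max = K·8FD/(πd³) → F_max = τ_allow·πd³/(8DK)
F_max = 695·π·8.4³/(8·56.0·1.2113) = 1.2941e+06/542.65 = 2384.8 N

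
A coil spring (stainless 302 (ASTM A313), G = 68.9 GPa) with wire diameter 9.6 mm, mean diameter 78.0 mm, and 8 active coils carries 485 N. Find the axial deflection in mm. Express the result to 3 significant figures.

25.2 mm

k = Gd⁴/(8D³N_a) = (68.9×10³)(9.6⁴)/(8·78.0³·8) = 19.268 N/mm
δ = F/k = 485 / 19.268 = 25.171 mm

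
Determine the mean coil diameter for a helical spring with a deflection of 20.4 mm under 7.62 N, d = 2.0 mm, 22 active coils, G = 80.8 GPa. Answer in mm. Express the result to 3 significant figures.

27.0 mm

Required rate k = F/δ = 7.62/20.4 = 0.37353 N/mm
D = (Gd⁴/(8N_a·k))^(1/3) = (80.8×10³·2.0⁴/(8·22·0.37353))^(1/3)
  = (19665)^(1/3) = 26.9918 mm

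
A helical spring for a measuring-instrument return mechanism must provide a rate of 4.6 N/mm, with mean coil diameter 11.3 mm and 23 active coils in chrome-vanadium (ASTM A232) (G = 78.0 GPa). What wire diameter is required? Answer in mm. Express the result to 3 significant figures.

1.99 mm

d = (8D³N_a·k / G)^(1/4) = (8·11.3³·23·4.6 / (78.0×10³))^0.25
  = (15.657)^0.25 = 1.9892 mm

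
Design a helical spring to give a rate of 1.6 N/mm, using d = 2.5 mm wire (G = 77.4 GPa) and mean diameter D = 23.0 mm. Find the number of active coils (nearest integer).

19

N_a = Gd⁴/(8D³k) = (77.4×10³ × 2.5⁴)/(8 × 23.0³ × 1.6)
    = 3.02344e+06 / 155738 = 19.41 → 19 coils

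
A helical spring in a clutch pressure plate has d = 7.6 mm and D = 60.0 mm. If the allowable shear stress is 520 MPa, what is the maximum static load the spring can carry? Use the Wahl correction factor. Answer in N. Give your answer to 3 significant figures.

1260 N

C = D/d = 60.0/7.6 = 7.8947
K_W = (4C−1)/(4C−4) + 0.615/C = 30.579/27.579 + 0.0779 = 1.1867
τ_max = K·8FD/(πd³) → F_max = τ_allow·πd³/(8DK)
F_max = 520·π·7.6³/(8·60.0·1.1867) = 7.1712e+05/569.61 = 1259 N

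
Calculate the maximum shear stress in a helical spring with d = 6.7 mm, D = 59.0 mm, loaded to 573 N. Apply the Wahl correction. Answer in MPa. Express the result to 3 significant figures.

Spring index C = D/d = 59.0/6.7 = 8.8060
K_W = (4C−1)/(4C−4) + 0.615/C = 34.224/31.224 + 0.0698 = 1.1659
τ₀ = 8FD/(πd³) = 8·573·59.0/(π·6.7³) = 270456/944.87 = 286.23 MPa
τ_max = K·τ₀ = 1.1659 × 286.23 = 333.73 MPa

334 MPa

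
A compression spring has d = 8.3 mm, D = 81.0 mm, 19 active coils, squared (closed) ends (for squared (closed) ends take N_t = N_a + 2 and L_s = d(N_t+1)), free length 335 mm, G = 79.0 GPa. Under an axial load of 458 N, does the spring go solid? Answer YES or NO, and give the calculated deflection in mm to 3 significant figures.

k = Gd⁴/(8D³N_a) = (79.0×10³)(8.3⁴)/(8·81.0³·19) = 4.6413 N/mm
N_t = 21; L_s = 8.3·22 = 182.6 mm; δ_solid = L₀ − L_s = 335 − 182.6 = 152.4 mm
δ = F/k = 458/4.6413 = 98.679 mm
δ < δ_solid → spring does not go solid

NO, δ = 98.7 mm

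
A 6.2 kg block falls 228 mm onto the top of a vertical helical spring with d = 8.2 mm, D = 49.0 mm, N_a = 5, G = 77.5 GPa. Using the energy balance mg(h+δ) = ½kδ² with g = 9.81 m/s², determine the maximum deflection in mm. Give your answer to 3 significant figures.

k = Gd⁴/(8D³N_a) = (77.5×10³)(8.2⁴)/(8·49.0³·5) = 74.458 N/mm
W = mg = 6.2 × 9.81 = 60.822 N
½kδ² − Wδ − Wh = 0 → δ = (W + √(W² + 2kWh))/k
δ = (60.822 + √(3699.3 + 2.06507e+06))/74.458 = (60.822 + 1438.3)/74.458 = 20.134 mm

20.1 mm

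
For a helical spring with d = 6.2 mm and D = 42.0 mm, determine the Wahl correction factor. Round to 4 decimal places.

C = D/d = 42.0/6.2 = 6.7742
K_W = (4C−1)/(4C−4) + 0.615/C = 26.097/23.097 + 0.0908 = 1.2207

1.2207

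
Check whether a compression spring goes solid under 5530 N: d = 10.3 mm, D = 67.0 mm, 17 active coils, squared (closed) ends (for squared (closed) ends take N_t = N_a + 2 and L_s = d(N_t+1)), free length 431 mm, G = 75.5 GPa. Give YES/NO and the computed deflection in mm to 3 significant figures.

k = Gd⁴/(8D³N_a) = (75.5×10³)(10.3⁴)/(8·67.0³·17) = 20.775 N/mm
N_t = 19; L_s = 10.3·20 = 206 mm; δ_solid = L₀ − L_s = 431 − 206 = 225 mm
δ = F/k = 5530/20.775 = 266.19 mm
δ ≥ δ_solid → spring goes solid

YES, δ = 266 mm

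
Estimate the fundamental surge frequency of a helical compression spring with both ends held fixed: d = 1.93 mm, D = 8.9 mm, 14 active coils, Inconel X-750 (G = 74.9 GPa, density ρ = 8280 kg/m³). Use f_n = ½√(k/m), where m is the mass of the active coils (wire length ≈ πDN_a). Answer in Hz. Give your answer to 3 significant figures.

589 Hz

k = Gd⁴/(8D³N_a) = (74.9×10³)(1.93⁴)/(8·8.9³·14) = 13.162 N/mm = 13162 N/m
Wire length L = πDN_a = π·8.9·14 = 391.44 mm
m = ρ·(πd²/4)·L = 8280 × 2.9255×10⁻⁶ m² × 0.39144 m = 0.0094821 kg
f_n = ½√(k/m) = 0.5·√(13162/0.0094821) = 0.5·√(1.3881e+06) = 589.09 Hz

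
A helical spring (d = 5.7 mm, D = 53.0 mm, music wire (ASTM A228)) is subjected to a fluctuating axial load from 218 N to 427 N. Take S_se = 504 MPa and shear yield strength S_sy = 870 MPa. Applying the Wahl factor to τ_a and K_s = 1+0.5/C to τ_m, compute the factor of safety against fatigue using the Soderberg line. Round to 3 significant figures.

2.18

C = D/d = 53.0/5.7 = 9.2982; K_W = (4C−1)/(4C−4)+0.615/C = 1.1565; K_s = 1+0.5/C = 1.0538
F_a = (F_max−F_min)/2 = 104.5 N; F_m = (F_max+F_min)/2 = 322.5 N
τ_a = K_W·8F_aD/(πd³) = 1.1565 × 76.157 = 88.077 MPa
τ_m = K_s·8F_mD/(πd³) = 1.0538 × 235.03 = 247.67 MPa
Soderberg: 1/n_f = τ_a/S_se + τ_m/S_sy = 88.077/504 + 247.67/870 = 0.17476 + 0.28467 = 0.45943
n_f = 1/0.45943 = 2.177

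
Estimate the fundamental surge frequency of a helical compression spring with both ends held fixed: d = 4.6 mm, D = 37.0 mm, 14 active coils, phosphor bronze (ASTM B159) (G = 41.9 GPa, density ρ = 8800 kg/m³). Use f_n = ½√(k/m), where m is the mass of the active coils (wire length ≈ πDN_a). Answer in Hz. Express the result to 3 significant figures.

k = Gd⁴/(8D³N_a) = (41.9×10³)(4.6⁴)/(8·37.0³·14) = 3.3069 N/mm = 3306.9 N/m
Wire length L = πDN_a = π·37.0·14 = 1627.3 mm
m = ρ·(πd²/4)·L = 8800 × 16.619×10⁻⁶ m² × 1.6273 m = 0.238 kg
f_n = ½√(k/m) = 0.5·√(3306.9/0.238) = 0.5·√(13895) = 58.938 Hz

58.9 Hz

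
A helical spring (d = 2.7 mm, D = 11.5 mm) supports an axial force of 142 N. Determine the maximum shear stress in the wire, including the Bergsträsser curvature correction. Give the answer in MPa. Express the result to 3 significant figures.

287 MPa

Spring index C = D/d = 11.5/2.7 = 4.2593
K_B = (4C+2)/(4C−3) = 19.037/14.037 = 1.3562
τ₀ = 8FD/(πd³) = 8·142·11.5/(π·2.7³) = 13064/61.836 = 211.27 MPa
τ_max = K·τ₀ = 1.3562 × 211.27 = 286.52 MPa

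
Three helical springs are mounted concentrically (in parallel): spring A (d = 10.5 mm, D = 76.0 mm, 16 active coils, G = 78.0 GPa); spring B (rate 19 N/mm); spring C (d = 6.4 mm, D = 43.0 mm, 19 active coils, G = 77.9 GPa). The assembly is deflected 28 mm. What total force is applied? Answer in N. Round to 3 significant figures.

k_A = Gd⁴/(8D³N_a) = (78.0×10³)(10.5⁴)/(8·76.0³·16) = 16.873 N/mm
k_C = Gd⁴/(8D³N_a) = (77.9×10³)(6.4⁴)/(8·43.0³·19) = 10.815 N/mm
Parallel: k_eq = 16.873 + 19 + 10.815 = 46.688 N/mm
F = k_eq·δ = 46.688·28 = 1307.3 N

1310 N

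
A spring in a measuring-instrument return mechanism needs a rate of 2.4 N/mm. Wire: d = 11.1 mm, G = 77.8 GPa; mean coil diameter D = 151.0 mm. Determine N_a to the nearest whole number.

N_a = Gd⁴/(8D³k) = (77.8×10³ × 11.1⁴)/(8 × 151.0³ × 2.4)
    = 1.18106e+09 / 6.61047e+07 = 17.87 → 18 coils

18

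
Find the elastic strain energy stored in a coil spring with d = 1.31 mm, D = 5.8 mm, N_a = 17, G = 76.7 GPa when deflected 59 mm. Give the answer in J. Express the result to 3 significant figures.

k = Gd⁴/(8D³N_a) = (76.7×10³)(1.31⁴)/(8·5.8³·17) = 8.5125 N/mm
U = ½kδ² = 0.5 × 8.5125 × 59² = 14816 N·mm = 14.816 J

14.8 J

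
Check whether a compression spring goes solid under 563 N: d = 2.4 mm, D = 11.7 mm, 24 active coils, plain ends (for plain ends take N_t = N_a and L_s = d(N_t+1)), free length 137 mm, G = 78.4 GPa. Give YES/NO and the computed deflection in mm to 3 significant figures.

k = Gd⁴/(8D³N_a) = (78.4×10³)(2.4⁴)/(8·11.7³·24) = 8.4587 N/mm
N_t = 24; L_s = 2.4·25 = 60 mm; δ_solid = L₀ − L_s = 137 − 60 = 77 mm
δ = F/k = 563/8.4587 = 66.559 mm
δ < δ_solid → spring does not go solid

NO, δ = 66.6 mm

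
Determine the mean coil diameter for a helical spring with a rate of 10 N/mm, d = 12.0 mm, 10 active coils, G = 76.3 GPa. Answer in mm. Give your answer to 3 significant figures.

D = (Gd⁴/(8N_a·k))^(1/3) = (76.3×10³·12.0⁴/(8·10·10))^(1/3)
  = (1.9777e+06)^(1/3) = 125.5220 mm

126 mm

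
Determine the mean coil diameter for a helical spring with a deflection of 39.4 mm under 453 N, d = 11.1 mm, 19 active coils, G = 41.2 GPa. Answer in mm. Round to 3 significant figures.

71.0 mm

Required rate k = F/δ = 453/39.4 = 11.497 N/mm
D = (Gd⁴/(8N_a·k))^(1/3) = (41.2×10³·11.1⁴/(8·19·11.497))^(1/3)
  = (357885)^(1/3) = 70.9983 mm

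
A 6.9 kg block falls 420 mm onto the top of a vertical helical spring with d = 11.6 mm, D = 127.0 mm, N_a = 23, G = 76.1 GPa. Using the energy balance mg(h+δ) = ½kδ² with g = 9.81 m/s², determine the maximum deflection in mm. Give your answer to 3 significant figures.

k = Gd⁴/(8D³N_a) = (76.1×10³)(11.6⁴)/(8·127.0³·23) = 3.6558 N/mm
W = mg = 6.9 × 9.81 = 67.689 N
½kδ² − Wδ − Wh = 0 → δ = (W + √(W² + 2kWh))/k
δ = (67.689 + √(4581.8 + 207867))/3.6558 = (67.689 + 460.92)/3.6558 = 144.59 mm

145 mm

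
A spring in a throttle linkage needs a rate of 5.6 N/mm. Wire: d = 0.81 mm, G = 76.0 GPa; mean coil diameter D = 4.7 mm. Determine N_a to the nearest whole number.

7

N_a = Gd⁴/(8D³k) = (76.0×10³ × 0.81⁴)/(8 × 4.7³ × 5.6)
    = 32715.5 / 4651.27 = 7.034 → 7 coils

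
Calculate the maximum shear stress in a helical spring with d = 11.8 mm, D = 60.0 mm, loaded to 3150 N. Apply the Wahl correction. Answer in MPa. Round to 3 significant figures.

382 MPa

Spring index C = D/d = 60.0/11.8 = 5.0847
K_W = (4C−1)/(4C−4) + 0.615/C = 19.339/16.339 + 0.1210 = 1.3046
τ₀ = 8FD/(πd³) = 8·3150·60.0/(π·11.8³) = 1.512e+06/5161.7 = 292.92 MPa
τ_max = K·τ₀ = 1.3046 × 292.92 = 382.14 MPa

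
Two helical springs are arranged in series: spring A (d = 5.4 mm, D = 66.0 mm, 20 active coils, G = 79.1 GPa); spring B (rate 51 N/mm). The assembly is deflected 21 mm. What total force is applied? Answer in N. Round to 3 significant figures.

29.8 N

k_A = Gd⁴/(8D³N_a) = (79.1×10³)(5.4⁴)/(8·66.0³·20) = 1.4622 N/mm
Series: 1/k_eq = 1/1.4622 + 1/51 = 0.70352; k_eq = 1.4214 N/mm
F = k_eq·δ = 1.4214·21 = 29.85 N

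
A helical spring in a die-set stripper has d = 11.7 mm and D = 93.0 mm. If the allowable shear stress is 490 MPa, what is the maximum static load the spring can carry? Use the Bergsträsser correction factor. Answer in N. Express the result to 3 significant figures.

C = D/d = 93.0/11.7 = 7.9487
K_B = (4C+2)/(4C−3) = 33.795/28.795 = 1.1736
τ_max = K·8FD/(πd³) → F_max = τ_allow·πd³/(8DK)
F_max = 490·π·11.7³/(8·93.0·1.1736) = 2.4655e+06/873.19 = 2823.5 N

2820 N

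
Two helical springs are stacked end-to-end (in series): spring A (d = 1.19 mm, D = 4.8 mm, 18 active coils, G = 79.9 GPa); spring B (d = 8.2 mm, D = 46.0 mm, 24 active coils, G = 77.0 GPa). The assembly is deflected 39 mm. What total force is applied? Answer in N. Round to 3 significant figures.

255 N

k_A = Gd⁴/(8D³N_a) = (79.9×10³)(1.19⁴)/(8·4.8³·18) = 10.061 N/mm
k_B = Gd⁴/(8D³N_a) = (77.0×10³)(8.2⁴)/(8·46.0³·24) = 18.628 N/mm
Series: 1/k_eq = 1/10.061 + 1/18.628 = 0.15307; k_eq = 6.5328 N/mm
F = k_eq·δ = 6.5328·39 = 254.78 N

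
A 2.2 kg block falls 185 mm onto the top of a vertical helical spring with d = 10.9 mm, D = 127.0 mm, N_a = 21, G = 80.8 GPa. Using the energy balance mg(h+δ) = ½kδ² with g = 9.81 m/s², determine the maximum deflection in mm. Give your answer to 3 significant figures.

56.0 mm

k = Gd⁴/(8D³N_a) = (80.8×10³)(10.9⁴)/(8·127.0³·21) = 3.3143 N/mm
W = mg = 2.2 × 9.81 = 21.582 N
½kδ² − Wδ − Wh = 0 → δ = (W + √(W² + 2kWh))/k
δ = (21.582 + √(465.78 + 26466.1))/3.3143 = (21.582 + 164.11)/3.3143 = 56.027 mm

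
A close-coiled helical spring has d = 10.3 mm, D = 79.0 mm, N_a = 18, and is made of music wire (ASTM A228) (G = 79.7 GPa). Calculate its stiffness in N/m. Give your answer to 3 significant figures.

k = Gd⁴/(8D³N_a) = (79.7×10³ × 10.3⁴) / (8 × 79.0³ × 18)
  = 8.97031e+08 / 7.09976e+07 = 12.635 N/mm = 12635 N/m

12600 N/m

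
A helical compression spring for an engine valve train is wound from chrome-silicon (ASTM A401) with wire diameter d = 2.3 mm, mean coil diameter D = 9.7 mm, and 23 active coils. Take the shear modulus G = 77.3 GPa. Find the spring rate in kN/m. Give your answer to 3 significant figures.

k = Gd⁴/(8D³N_a) = (77.3×10³ × 2.3⁴) / (8 × 9.7³ × 23)
  = 2.16317e+06 / 167932 = 12.881 N/mm

12.9 kN/m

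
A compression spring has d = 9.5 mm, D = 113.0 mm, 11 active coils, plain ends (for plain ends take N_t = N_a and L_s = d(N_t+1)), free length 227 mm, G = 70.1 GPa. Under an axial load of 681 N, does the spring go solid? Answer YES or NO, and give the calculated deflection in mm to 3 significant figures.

k = Gd⁴/(8D³N_a) = (70.1×10³)(9.5⁴)/(8·113.0³·11) = 4.4967 N/mm
N_t = 11; L_s = 9.5·12 = 114 mm; δ_solid = L₀ − L_s = 227 − 114 = 113 mm
δ = F/k = 681/4.4967 = 151.44 mm
δ ≥ δ_solid → spring goes solid

YES, δ = 151 mm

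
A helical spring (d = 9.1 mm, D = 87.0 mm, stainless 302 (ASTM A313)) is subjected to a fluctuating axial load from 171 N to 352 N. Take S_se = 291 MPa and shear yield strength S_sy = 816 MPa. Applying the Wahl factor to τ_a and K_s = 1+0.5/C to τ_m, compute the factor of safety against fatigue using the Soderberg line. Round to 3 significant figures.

4.89

C = D/d = 87.0/9.1 = 9.5604; K_W = (4C−1)/(4C−4)+0.615/C = 1.1519; K_s = 1+0.5/C = 1.0523
F_a = (F_max−F_min)/2 = 90.5 N; F_m = (F_max+F_min)/2 = 261.5 N
τ_a = K_W·8F_aD/(πd³) = 1.1519 × 26.606 = 30.649 MPa
τ_m = K_s·8F_mD/(πd³) = 1.0523 × 76.879 = 80.9 MPa
Soderberg: 1/n_f = τ_a/S_se + τ_m/S_sy = 30.649/291 + 80.9/816 = 0.10532 + 0.09914 = 0.20446
n_f = 1/0.20446 = 4.891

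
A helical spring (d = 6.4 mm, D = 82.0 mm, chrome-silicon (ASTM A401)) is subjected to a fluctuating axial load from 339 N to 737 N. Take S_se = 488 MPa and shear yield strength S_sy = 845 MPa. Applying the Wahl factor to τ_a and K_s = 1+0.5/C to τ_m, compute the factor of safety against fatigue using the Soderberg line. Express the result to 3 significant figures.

C = D/d = 82.0/6.4 = 12.8125; K_W = (4C−1)/(4C−4)+0.615/C = 1.1115; K_s = 1+0.5/C = 1.0390
F_a = (F_max−F_min)/2 = 199 N; F_m = (F_max+F_min)/2 = 538 N
τ_a = K_W·8F_aD/(πd³) = 1.1115 × 158.51 = 176.19 MPa
τ_m = K_s·8F_mD/(πd³) = 1.0390 × 428.54 = 445.27 MPa
Soderberg: 1/n_f = τ_a/S_se + τ_m/S_sy = 176.19/488 + 445.27/845 = 0.36104 + 0.52695 = 0.88798
n_f = 1/0.88798 = 1.126

1.13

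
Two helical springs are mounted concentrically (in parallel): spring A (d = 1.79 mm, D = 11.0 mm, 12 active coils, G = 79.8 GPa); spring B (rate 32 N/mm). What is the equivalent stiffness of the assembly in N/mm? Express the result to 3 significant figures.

k_A = Gd⁴/(8D³N_a) = (79.8×10³)(1.79⁴)/(8·11.0³·12) = 6.4116 N/mm
Parallel: k_eq = 6.4116 + 32 = 38.412 N/mm

38.4 N/mm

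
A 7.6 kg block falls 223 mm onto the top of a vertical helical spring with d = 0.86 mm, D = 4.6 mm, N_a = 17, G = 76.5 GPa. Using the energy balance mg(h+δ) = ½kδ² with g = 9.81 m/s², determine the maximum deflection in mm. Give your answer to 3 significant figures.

k = Gd⁴/(8D³N_a) = (76.5×10³)(0.86⁴)/(8·4.6³·17) = 3.1611 N/mm
W = mg = 7.6 × 9.81 = 74.556 N
½kδ² − Wδ − Wh = 0 → δ = (W + √(W² + 2kWh))/k
δ = (74.556 + √(5558.6 + 105114))/3.1611 = (74.556 + 332.67)/3.1611 = 128.82 mm

129 mm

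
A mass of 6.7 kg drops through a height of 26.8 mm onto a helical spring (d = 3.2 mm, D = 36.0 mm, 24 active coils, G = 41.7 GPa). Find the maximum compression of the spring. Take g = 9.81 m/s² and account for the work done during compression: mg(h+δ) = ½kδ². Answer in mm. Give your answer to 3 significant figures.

k = Gd⁴/(8D³N_a) = (41.7×10³)(3.2⁴)/(8·36.0³·24) = 0.48812 N/mm
W = mg = 6.7 × 9.81 = 65.727 N
½kδ² − Wδ − Wh = 0 → δ = (W + √(W² + 2kWh))/k
δ = (65.727 + √(4320 + 1719.63))/0.48812 = (65.727 + 77.715)/0.48812 = 293.87 mm

294 mm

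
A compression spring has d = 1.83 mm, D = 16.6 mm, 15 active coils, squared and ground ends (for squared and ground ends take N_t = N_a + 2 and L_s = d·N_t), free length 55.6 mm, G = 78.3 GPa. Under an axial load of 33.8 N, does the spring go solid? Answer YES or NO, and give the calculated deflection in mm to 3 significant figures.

k = Gd⁴/(8D³N_a) = (78.3×10³)(1.83⁴)/(8·16.6³·15) = 1.5998 N/mm
N_t = 17; L_s = 1.83·17 = 31.11 mm; δ_solid = L₀ − L_s = 55.6 − 31.11 = 24.49 mm
δ = F/k = 33.8/1.5998 = 21.128 mm
δ < δ_solid → spring does not go solid

NO, δ = 21.1 mm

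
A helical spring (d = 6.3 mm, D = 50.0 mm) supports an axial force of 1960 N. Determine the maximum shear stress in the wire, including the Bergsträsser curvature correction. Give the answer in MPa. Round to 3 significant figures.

Spring index C = D/d = 50.0/6.3 = 7.9365
K_B = (4C+2)/(4C−3) = 33.746/28.746 = 1.1739
τ₀ = 8FD/(πd³) = 8·1960·50.0/(π·6.3³) = 784000/785.55 = 998.03 MPa
τ_max = K·τ₀ = 1.1739 × 998.03 = 1171.6 MPa

1170 MPa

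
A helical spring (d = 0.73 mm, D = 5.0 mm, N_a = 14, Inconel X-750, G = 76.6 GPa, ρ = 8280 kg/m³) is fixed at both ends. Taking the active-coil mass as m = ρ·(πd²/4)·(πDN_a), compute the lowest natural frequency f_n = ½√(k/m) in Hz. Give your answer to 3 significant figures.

k = Gd⁴/(8D³N_a) = (76.6×10³)(0.73⁴)/(8·5.0³·14) = 1.5538 N/mm = 1553.8 N/m
Wire length L = πDN_a = π·5.0·14 = 219.91 mm
m = ρ·(πd²/4)·L = 8280 × 0.41854×10⁻⁶ m² × 0.21991 m = 0.0007621 kg
f_n = ½√(k/m) = 0.5·√(1553.8/0.0007621) = 0.5·√(2.0388e+06) = 713.94 Hz

714 Hz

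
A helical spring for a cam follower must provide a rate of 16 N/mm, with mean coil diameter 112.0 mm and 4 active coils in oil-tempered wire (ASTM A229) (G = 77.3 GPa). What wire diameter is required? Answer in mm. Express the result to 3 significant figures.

d = (8D³N_a·k / G)^(1/4) = (8·112.0³·4·16 / (77.3×10³))^0.25
  = (9305.6)^0.25 = 9.8217 mm

9.82 mm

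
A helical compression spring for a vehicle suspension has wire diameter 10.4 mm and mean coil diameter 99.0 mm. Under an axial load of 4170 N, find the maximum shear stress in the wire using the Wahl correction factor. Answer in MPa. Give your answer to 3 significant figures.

1080 MPa

Spring index C = D/d = 99.0/10.4 = 9.5192
K_W = (4C−1)/(4C−4) + 0.615/C = 37.077/34.077 + 0.0646 = 1.1526
τ₀ = 8FD/(πd³) = 8·4170·99.0/(π·10.4³) = 3.30264e+06/3533.9 = 934.57 MPa
τ_max = K·τ₀ = 1.1526 × 934.57 = 1077.2 MPa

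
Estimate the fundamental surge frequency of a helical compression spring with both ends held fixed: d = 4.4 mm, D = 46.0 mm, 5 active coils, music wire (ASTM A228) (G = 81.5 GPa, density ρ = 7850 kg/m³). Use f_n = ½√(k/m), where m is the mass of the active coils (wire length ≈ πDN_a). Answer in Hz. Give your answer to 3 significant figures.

k = Gd⁴/(8D³N_a) = (81.5×10³)(4.4⁴)/(8·46.0³·5) = 7.8458 N/mm = 7845.8 N/m
Wire length L = πDN_a = π·46.0·5 = 722.57 mm
m = ρ·(πd²/4)·L = 7850 × 15.205×10⁻⁶ m² × 0.72257 m = 0.086247 kg
f_n = ½√(k/m) = 0.5·√(7845.8/0.086247) = 0.5·√(90969) = 150.81 Hz

151 Hz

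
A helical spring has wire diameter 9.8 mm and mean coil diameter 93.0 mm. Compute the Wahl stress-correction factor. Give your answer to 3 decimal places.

1.153

C = D/d = 93.0/9.8 = 9.4898
K_W = (4C−1)/(4C−4) + 0.615/C = 36.959/33.959 + 0.0648 = 1.1531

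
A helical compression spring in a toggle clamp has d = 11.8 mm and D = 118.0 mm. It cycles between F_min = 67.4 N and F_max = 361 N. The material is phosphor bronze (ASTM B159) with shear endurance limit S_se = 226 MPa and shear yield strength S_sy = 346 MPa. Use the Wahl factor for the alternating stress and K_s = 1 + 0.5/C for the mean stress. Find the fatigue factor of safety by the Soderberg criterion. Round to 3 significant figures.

C = D/d = 118.0/11.8 = 10.0000; K_W = (4C−1)/(4C−4)+0.615/C = 1.1448; K_s = 1+0.5/C = 1.0500
F_a = (F_max−F_min)/2 = 146.8 N; F_m = (F_max+F_min)/2 = 214.2 N
τ_a = K_W·8F_aD/(πd³) = 1.1448 × 26.847 = 30.736 MPa
τ_m = K_s·8F_mD/(πd³) = 1.0500 × 39.174 = 41.132 MPa
Soderberg: 1/n_f = τ_a/S_se + τ_m/S_sy = 30.736/226 + 41.132/346 = 0.13600 + 0.11888 = 0.25488
n_f = 1/0.25488 = 3.923

3.92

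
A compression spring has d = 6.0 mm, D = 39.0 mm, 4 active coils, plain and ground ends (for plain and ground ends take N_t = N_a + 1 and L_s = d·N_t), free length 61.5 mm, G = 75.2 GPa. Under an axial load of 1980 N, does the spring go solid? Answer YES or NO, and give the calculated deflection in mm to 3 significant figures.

YES, δ = 38.6 mm

k = Gd⁴/(8D³N_a) = (75.2×10³)(6.0⁴)/(8·39.0³·4) = 51.343 N/mm
N_t = 5; L_s = 6.0·5 = 30 mm; δ_solid = L₀ − L_s = 61.5 − 30 = 31.5 mm
δ = F/k = 1980/51.343 = 38.564 mm
δ ≥ δ_solid → spring goes solid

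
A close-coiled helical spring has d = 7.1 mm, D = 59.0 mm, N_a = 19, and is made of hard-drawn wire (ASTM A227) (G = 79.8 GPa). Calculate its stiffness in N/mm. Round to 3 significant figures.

6.50 N/mm

k = Gd⁴/(8D³N_a) = (79.8×10³ × 7.1⁴) / (8 × 59.0³ × 19)
  = 2.02785e+08 / 3.12176e+07 = 6.4959 N/mm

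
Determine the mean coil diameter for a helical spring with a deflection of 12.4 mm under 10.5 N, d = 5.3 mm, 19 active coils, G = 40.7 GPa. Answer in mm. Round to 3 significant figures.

Required rate k = F/δ = 10.5/12.4 = 0.84677 N/mm
D = (Gd⁴/(8N_a·k))^(1/3) = (40.7×10³·5.3⁴/(8·19·0.84677))^(1/3)
  = (249509)^(1/3) = 62.9548 mm

63.0 mm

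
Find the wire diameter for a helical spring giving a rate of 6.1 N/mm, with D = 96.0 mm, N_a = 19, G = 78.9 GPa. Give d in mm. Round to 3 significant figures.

10.1 mm

d = (8D³N_a·k / G)^(1/4) = (8·96.0³·19·6.1 / (78.9×10³))^0.25
  = (10397)^0.25 = 10.0978 mm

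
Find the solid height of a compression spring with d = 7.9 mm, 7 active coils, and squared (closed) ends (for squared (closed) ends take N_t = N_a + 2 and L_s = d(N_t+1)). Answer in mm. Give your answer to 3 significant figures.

79.0 mm

squared (closed) ends: N_t = N_a + 2 = 7 + 2 = 9
L_s = d·(N_t+1) = 7.9 × 10 = 79 mm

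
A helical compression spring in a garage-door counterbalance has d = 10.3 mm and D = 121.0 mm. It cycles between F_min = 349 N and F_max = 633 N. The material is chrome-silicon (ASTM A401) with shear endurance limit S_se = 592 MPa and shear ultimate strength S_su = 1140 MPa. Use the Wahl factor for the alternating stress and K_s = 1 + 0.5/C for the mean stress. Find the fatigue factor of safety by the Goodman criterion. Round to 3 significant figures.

C = D/d = 121.0/10.3 = 11.7476; K_W = (4C−1)/(4C−4)+0.615/C = 1.1221; K_s = 1+0.5/C = 1.0426
F_a = (F_max−F_min)/2 = 142 N; F_m = (F_max+F_min)/2 = 491 N
τ_a = K_W·8F_aD/(πd³) = 1.1221 × 40.041 = 44.931 MPa
τ_m = K_s·8F_mD/(πd³) = 1.0426 × 138.45 = 144.34 MPa
Goodman: 1/n_f = τ_a/S_se + τ_m/S_su = 44.931/592 + 144.34/1140 = 0.07590 + 0.12662 = 0.20251
n_f = 1/0.20251 = 4.938

4.94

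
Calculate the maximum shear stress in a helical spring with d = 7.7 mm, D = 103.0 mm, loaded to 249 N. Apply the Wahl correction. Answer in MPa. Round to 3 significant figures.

Spring index C = D/d = 103.0/7.7 = 13.3766
K_W = (4C−1)/(4C−4) + 0.615/C = 52.506/49.506 + 0.0460 = 1.1066
τ₀ = 8FD/(πd³) = 8·249·103.0/(π·7.7³) = 205176/1434.2 = 143.06 MPa
τ_max = K·τ₀ = 1.1066 × 143.06 = 158.3 MPa

158 MPa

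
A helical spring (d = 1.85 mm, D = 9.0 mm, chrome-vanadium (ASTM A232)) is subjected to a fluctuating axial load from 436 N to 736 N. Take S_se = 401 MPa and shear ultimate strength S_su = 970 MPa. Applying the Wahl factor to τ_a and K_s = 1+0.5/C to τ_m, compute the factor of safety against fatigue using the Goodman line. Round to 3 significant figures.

0.238

C = D/d = 9.0/1.85 = 4.8649; K_W = (4C−1)/(4C−4)+0.615/C = 1.3205; K_s = 1+0.5/C = 1.1028
F_a = (F_max−F_min)/2 = 150 N; F_m = (F_max+F_min)/2 = 586 N
τ_a = K_W·8F_aD/(πd³) = 1.3205 × 542.95 = 716.95 MPa
τ_m = K_s·8F_mD/(πd³) = 1.1028 × 2121.1 = 2339.1 MPa
Goodman: 1/n_f = τ_a/S_se + τ_m/S_su = 716.95/401 + 2339.1/970 = 1.78790 + 2.41147 = 4.1994
n_f = 1/4.1994 = 0.2381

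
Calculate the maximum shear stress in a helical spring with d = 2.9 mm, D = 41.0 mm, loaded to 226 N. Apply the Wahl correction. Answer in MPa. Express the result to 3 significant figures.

1060 MPa

Spring index C = D/d = 41.0/2.9 = 14.1379
K_W = (4C−1)/(4C−4) + 0.615/C = 55.552/52.552 + 0.0435 = 1.1006
τ₀ = 8FD/(πd³) = 8·226·41.0/(π·2.9³) = 74128/76.62 = 967.47 MPa
τ_max = K·τ₀ = 1.1006 × 967.47 = 1064.8 MPa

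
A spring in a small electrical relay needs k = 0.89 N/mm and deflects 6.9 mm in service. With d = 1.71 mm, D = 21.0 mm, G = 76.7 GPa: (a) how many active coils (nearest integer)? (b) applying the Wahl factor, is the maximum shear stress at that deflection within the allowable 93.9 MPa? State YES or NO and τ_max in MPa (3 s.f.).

N_a = Gd⁴/(8D³k) = (76.7×10³)(1.71⁴)/(8·21.0³·0.89) = 9.946 → N_a = 10
Actual rate k = Gd⁴/(8D³·10) = 0.88518 N/mm
Working load F = kδ = 0.88518·6.9 = 6.1077 N
C = 21.0/1.71 = 12.2807; K_W = (4C−1)/(4C−4)+0.615/C = 1.1166
τ_max = K_W·8FD/(πd³) = 1.1166·65.321 = 72.935 MPa
τ_max ≤ 93.9 MPa → acceptable

(a) 10 coils; (b) YES, τ_max = 72.9 MPa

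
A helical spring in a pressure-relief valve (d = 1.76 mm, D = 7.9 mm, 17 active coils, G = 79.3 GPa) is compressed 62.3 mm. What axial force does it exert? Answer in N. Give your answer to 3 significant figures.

k = Gd⁴/(8D³N_a) = (79.3×10³)(1.76⁴)/(8·7.9³·17) = 11.348 N/mm
F = k·δ = 11.348 × 62.3 = 706.95 N

707 N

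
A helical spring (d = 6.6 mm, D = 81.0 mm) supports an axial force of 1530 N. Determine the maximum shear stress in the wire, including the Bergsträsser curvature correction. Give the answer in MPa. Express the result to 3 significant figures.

1220 MPa

Spring index C = D/d = 81.0/6.6 = 12.2727
K_B = (4C+2)/(4C−3) = 51.091/46.091 = 1.1085
τ₀ = 8FD/(πd³) = 8·1530·81.0/(π·6.6³) = 991440/903.2 = 1097.7 MPa
τ_max = K·τ₀ = 1.1085 × 1097.7 = 1216.8 MPa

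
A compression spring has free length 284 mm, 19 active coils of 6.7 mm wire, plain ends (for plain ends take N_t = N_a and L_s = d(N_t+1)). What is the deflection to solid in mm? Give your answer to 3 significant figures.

N_t = 19; L_s = 6.7·20 = 134 mm
δ_solid = L₀ − L_s = 284 − 134 = 150 mm

150 mm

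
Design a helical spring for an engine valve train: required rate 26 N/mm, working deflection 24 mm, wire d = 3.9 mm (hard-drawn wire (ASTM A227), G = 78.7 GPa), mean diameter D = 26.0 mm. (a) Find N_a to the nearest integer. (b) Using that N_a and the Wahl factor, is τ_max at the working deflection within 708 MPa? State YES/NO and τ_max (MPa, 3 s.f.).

N_a = Gd⁴/(8D³k) = (78.7×10³)(3.9⁴)/(8·26.0³·26) = 4.98 → N_a = 5
Actual rate k = Gd⁴/(8D³·5) = 25.897 N/mm
Working load F = kδ = 25.897·24 = 621.53 N
C = 26.0/3.9 = 6.6667; K_W = (4C−1)/(4C−4)+0.615/C = 1.2246
τ_max = K_W·8FD/(πd³) = 1.2246·693.72 = 849.53 MPa
τ_max > 708 MPa → exceeds allowable

(a) 5 coils; (b) NO, τ_max = 850 MPa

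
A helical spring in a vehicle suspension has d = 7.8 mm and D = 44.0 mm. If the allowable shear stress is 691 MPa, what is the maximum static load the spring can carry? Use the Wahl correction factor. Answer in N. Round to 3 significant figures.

2300 N

C = D/d = 44.0/7.8 = 5.6410
K_W = (4C−1)/(4C−4) + 0.615/C = 21.564/18.564 + 0.1090 = 1.2706
τ_max = K·8FD/(πd³) → F_max = τ_allow·πd³/(8DK)
F_max = 691·π·7.8³/(8·44.0·1.2706) = 1.0302e+06/447.26 = 2303.3 N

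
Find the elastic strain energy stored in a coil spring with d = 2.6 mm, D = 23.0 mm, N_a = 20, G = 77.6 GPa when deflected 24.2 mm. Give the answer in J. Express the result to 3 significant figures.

0.533 J

k = Gd⁴/(8D³N_a) = (77.6×10³)(2.6⁴)/(8·23.0³·20) = 1.8216 N/mm
U = ½kδ² = 0.5 × 1.8216 × 24.2² = 533.4 N·mm = 0.5334 J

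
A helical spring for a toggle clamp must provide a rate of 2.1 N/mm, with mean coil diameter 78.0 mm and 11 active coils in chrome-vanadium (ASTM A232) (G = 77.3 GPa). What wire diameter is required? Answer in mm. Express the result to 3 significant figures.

d = (8D³N_a·k / G)^(1/4) = (8·78.0³·11·2.1 / (77.3×10³))^0.25
  = (1134.5)^0.25 = 5.8037 mm

5.80 mm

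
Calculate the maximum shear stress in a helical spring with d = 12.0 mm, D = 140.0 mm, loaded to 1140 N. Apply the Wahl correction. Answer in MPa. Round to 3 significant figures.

Spring index C = D/d = 140.0/12.0 = 11.6667
K_W = (4C−1)/(4C−4) + 0.615/C = 45.667/42.667 + 0.0527 = 1.1230
τ₀ = 8FD/(πd³) = 8·1140·140.0/(π·12.0³) = 1.2768e+06/5428.7 = 235.2 MPa
τ_max = K·τ₀ = 1.1230 × 235.2 = 264.13 MPa

264 MPa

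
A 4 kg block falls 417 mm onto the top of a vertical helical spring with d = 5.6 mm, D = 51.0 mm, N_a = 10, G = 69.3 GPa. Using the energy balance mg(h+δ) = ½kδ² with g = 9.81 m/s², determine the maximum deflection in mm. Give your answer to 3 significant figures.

77.8 mm

k = Gd⁴/(8D³N_a) = (69.3×10³)(5.6⁴)/(8·51.0³·10) = 6.4222 N/mm
W = mg = 4 × 9.81 = 39.24 N
½kδ² − Wδ − Wh = 0 → δ = (W + √(W² + 2kWh))/k
δ = (39.24 + √(1539.8 + 210174))/6.4222 = (39.24 + 460.12)/6.4222 = 77.756 mm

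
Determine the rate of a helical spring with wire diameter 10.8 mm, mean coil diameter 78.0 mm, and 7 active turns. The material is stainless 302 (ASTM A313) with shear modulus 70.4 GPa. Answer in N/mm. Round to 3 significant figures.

36.0 N/mm

k = Gd⁴/(8D³N_a) = (70.4×10³ × 10.8⁴) / (8 × 78.0³ × 7)
  = 9.57784e+08 / 2.65749e+07 = 36.041 N/mm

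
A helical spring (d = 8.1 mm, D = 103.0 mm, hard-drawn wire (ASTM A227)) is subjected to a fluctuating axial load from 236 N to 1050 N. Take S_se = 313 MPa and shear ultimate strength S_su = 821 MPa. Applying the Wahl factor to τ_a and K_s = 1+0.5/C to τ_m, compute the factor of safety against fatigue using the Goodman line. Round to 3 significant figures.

0.896

C = D/d = 103.0/8.1 = 12.7160; K_W = (4C−1)/(4C−4)+0.615/C = 1.1124; K_s = 1+0.5/C = 1.0393
F_a = (F_max−F_min)/2 = 407 N; F_m = (F_max+F_min)/2 = 643 N
τ_a = K_W·8F_aD/(πd³) = 1.1124 × 200.87 = 223.44 MPa
τ_m = K_s·8F_mD/(πd³) = 1.0393 × 317.35 = 329.82 MPa
Goodman: 1/n_f = τ_a/S_se + τ_m/S_su = 223.44/313 + 329.82/821 = 0.71388 + 0.40173 = 1.1156
n_f = 1/1.1156 = 0.8964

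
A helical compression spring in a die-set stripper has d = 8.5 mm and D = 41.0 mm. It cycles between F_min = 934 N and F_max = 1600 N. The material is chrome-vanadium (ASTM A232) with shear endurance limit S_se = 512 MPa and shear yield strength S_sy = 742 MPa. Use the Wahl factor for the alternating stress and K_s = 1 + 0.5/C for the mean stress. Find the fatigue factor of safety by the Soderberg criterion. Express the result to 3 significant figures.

C = D/d = 41.0/8.5 = 4.8235; K_W = (4C−1)/(4C−4)+0.615/C = 1.3237; K_s = 1+0.5/C = 1.1037
F_a = (F_max−F_min)/2 = 333 N; F_m = (F_max+F_min)/2 = 1267 N
τ_a = K_W·8F_aD/(πd³) = 1.3237 × 56.612 = 74.935 MPa
τ_m = K_s·8F_mD/(πd³) = 1.1037 × 215.4 = 237.73 MPa
Soderberg: 1/n_f = τ_a/S_se + τ_m/S_sy = 74.935/512 + 237.73/742 = 0.14636 + 0.32039 = 0.46674
n_f = 1/0.46674 = 2.142

2.14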